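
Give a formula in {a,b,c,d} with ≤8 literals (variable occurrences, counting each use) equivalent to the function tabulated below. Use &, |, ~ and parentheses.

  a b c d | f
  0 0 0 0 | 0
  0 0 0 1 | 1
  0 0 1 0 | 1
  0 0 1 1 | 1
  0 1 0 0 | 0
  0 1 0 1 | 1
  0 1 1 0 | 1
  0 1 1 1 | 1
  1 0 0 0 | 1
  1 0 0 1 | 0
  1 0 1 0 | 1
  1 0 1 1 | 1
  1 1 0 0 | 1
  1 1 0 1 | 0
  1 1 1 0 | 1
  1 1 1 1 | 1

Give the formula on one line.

  ~d = 1010101010101010
  (a & ~d) = 0000000010101010
  (c | (a & ~d)) = 0011001110111011
  ~a = 1111111100000000
  (~a & d) = 0101010100000000
  ((c | (a & ~d)) | (~a & d)) = 0111011110111011

((c | (a & ~d)) | (~a & d))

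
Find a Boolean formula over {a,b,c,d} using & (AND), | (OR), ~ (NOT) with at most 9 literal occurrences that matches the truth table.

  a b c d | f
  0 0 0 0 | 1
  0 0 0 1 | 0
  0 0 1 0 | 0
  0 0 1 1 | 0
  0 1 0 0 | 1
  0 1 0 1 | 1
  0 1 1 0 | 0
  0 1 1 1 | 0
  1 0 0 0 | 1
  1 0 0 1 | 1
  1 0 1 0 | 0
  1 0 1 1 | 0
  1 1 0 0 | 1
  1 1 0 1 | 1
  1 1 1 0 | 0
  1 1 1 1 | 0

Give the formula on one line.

  ~c = 1100110011001100
  ~a = 1111111100000000
  (~a & b) = 0000111100000000
  (a | (~a & b)) = 0000111111111111
  ~b = 1111000011110000
  (d | c) = 0111011101110111
  (~b | (d | c)) = 1111011111110111
  ((~b | (d | c)) | ~a) = 1111111111110111
  ~d = 1010101010101010
  (((~b | (d | c)) | ~a) & ~d) = 1010101010100010
  ((a | (~a & b)) | (((~b | (d | c)) | ~a) & ~d)) = 1010111111111111
  (~c & ((a | (~a & b)) | (((~b | (d | c)) | ~a) & ~d))) = 1000110011001100

(~c & ((a | (~a & b)) | (((~b | (d | c)) | ~a) & ~d)))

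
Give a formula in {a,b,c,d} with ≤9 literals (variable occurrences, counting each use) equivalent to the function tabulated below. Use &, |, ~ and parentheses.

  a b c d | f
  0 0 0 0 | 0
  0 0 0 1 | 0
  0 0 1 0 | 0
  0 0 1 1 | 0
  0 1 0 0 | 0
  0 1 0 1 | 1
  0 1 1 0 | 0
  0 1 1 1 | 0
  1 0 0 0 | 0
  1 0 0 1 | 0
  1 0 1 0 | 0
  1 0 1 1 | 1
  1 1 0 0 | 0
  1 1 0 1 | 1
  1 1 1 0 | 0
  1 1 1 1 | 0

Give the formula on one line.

  (a & c) = 0000000000110011
  (d | (a & c)) = 0101010101110111
  ~c = 1100110011001100
  ((d | (a & c)) & ~c) = 0100010001000100
  (((d | (a & c)) & ~c) & b) = 0000010000000100
  ~b = 1111000011110000
  (a & ~b) = 0000000011110000
  (d & (a & ~b)) = 0000000001010000
  ((d & (a & ~b)) & c) = 0000000000010000
  ((((d | (a & c)) & ~c) & b) | ((d & (a & ~b)) & c)) = 0000010000010100

((((d | (a & c)) & ~c) & b) | ((d & (a & ~b)) & c))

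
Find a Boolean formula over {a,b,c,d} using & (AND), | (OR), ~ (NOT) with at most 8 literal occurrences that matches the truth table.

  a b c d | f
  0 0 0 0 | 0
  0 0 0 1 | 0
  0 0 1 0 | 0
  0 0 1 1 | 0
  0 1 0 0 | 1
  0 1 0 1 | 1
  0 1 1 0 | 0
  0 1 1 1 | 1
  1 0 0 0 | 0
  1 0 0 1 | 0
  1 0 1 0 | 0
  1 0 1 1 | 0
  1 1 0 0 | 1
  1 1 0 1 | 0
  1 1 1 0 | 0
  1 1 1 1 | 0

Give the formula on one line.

  ~d = 1010101010101010
  ~c = 1100110011001100
  (~d | a) = 1010101011111111
  (~c & (~d | a)) = 1000100011001100
  (~d & (~c & (~d | a))) = 1000100010001000
  ~a = 1111111100000000
  (d & ~a) = 0101010100000000
  ((~d & (~c & (~d | a))) | (d & ~a)) = 1101110110001000
  (b & ((~d & (~c & (~d | a))) | (d & ~a))) = 0000110100001000

(b & ((~d & (~c & (~d | a))) | (d & ~a)))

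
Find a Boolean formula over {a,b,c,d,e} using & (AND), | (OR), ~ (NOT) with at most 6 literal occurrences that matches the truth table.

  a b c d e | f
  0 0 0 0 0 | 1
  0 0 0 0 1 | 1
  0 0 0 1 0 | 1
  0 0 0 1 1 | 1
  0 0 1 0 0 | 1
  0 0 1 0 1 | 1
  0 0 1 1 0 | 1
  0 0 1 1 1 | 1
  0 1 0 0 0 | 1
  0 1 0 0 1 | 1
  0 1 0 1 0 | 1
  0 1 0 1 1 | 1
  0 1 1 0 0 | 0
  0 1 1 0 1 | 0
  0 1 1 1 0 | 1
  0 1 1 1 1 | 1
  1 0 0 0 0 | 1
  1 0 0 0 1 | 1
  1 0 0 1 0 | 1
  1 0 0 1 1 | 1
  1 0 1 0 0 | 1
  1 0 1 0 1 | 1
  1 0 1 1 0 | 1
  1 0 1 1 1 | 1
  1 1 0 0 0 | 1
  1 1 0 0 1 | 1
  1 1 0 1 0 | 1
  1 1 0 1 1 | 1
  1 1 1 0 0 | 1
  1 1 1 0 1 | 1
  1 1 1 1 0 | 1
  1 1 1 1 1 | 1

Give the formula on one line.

  ~b = 11111111000000001111111100000000
  ~c = 11110000111100001111000011110000
  (~b | ~c) = 11111111111100001111111111110000
  ((~b | ~c) | d) = 11111111111100111111111111110011
  (a | ~b) = 11111111000000001111111111111111
  ((a | ~b) & c) = 00001111000000000000111100001111
  (((~b | ~c) | d) | ((a | ~b) & c)) = 11111111111100111111111111111111

(((~b | ~c) | d) | ((a | ~b) & c))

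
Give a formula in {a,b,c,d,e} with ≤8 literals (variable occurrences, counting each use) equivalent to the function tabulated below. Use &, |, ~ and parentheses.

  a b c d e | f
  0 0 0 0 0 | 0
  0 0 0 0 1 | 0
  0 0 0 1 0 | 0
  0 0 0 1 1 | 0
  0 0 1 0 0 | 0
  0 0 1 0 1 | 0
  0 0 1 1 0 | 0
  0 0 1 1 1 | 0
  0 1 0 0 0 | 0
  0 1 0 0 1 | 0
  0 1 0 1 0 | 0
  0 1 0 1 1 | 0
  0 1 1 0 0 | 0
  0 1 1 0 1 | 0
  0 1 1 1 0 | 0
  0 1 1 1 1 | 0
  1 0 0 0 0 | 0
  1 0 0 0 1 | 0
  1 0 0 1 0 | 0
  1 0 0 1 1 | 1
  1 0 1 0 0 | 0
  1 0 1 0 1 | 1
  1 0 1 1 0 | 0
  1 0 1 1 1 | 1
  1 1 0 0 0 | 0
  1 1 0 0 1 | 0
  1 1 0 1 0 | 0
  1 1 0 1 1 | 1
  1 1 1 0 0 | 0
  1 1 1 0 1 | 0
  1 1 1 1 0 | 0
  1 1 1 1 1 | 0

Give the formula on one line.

(((e & a) & (c | d)) & (~b | ~c))

  (e & a) = 00000000000000000101010101010101
  (c | d) = 00111111001111110011111100111111
  ((e & a) & (c | d)) = 00000000000000000001010100010101
  ~b = 11111111000000001111111100000000
  ~c = 11110000111100001111000011110000
  (~b | ~c) = 11111111111100001111111111110000
  (((e & a) & (c | d)) & (~b | ~c)) = 00000000000000000001010100010000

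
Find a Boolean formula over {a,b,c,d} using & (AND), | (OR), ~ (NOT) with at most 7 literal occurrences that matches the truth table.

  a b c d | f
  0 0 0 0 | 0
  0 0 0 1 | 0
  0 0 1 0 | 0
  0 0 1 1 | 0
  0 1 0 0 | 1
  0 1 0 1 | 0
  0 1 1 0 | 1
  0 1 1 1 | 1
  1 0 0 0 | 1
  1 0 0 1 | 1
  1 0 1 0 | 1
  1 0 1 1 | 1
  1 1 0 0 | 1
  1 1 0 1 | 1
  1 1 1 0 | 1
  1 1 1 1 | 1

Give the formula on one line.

(a | ((~d | ((~c & ~b) | c)) & b))

  ~d = 1010101010101010
  ~c = 1100110011001100
  ~b = 1111000011110000
  (~c & ~b) = 1100000011000000
  ((~c & ~b) | c) = 1111001111110011
  (~d | ((~c & ~b) | c)) = 1111101111111011
  ((~d | ((~c & ~b) | c)) & b) = 0000101100001011
  (a | ((~d | ((~c & ~b) | c)) & b)) = 0000101111111111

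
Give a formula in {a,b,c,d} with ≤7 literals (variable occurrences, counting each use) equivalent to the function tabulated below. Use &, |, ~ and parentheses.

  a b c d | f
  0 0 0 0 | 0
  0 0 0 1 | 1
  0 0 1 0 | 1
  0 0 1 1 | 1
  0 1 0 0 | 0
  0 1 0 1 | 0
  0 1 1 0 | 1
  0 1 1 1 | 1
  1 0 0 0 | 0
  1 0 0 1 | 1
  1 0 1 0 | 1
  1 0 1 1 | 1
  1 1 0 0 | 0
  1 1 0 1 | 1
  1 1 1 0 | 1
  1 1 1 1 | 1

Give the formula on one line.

(c | ((~d | (~c & (a | ~b))) & d))

  ~d = 1010101010101010
  ~c = 1100110011001100
  ~b = 1111000011110000
  (a | ~b) = 1111000011111111
  (~c & (a | ~b)) = 1100000011001100
  (~d | (~c & (a | ~b))) = 1110101011101110
  ((~d | (~c & (a | ~b))) & d) = 0100000001000100
  (c | ((~d | (~c & (a | ~b))) & d)) = 0111001101110111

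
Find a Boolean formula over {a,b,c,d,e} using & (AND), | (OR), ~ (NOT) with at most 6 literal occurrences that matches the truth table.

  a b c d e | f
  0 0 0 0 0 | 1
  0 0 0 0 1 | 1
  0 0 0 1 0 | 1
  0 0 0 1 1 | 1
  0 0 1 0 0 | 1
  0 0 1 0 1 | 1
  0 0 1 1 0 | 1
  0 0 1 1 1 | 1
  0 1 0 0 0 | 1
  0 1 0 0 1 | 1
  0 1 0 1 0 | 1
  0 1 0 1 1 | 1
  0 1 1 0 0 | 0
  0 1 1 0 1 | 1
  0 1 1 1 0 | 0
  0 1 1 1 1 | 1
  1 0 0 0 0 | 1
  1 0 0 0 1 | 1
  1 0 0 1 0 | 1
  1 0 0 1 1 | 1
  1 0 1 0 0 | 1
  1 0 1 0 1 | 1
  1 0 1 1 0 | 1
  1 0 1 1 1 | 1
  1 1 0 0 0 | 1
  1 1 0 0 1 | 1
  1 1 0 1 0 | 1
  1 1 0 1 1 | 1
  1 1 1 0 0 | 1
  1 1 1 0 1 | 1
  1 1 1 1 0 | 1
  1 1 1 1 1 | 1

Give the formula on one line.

  (e | a) = 01010101010101011111111111111111
  ~b = 11111111000000001111111100000000
  (~b & c) = 00001111000000000000111100000000
  ~a = 11111111111111110000000000000000
  ~c = 11110000111100001111000011110000
  (~a & ~c) = 11110000111100000000000000000000
  ((~b & c) | (~a & ~c)) = 11111111111100000000111100000000
  ((e | a) | ((~b & c) | (~a & ~c))) = 11111111111101011111111111111111

((e | a) | ((~b & c) | (~a & ~c)))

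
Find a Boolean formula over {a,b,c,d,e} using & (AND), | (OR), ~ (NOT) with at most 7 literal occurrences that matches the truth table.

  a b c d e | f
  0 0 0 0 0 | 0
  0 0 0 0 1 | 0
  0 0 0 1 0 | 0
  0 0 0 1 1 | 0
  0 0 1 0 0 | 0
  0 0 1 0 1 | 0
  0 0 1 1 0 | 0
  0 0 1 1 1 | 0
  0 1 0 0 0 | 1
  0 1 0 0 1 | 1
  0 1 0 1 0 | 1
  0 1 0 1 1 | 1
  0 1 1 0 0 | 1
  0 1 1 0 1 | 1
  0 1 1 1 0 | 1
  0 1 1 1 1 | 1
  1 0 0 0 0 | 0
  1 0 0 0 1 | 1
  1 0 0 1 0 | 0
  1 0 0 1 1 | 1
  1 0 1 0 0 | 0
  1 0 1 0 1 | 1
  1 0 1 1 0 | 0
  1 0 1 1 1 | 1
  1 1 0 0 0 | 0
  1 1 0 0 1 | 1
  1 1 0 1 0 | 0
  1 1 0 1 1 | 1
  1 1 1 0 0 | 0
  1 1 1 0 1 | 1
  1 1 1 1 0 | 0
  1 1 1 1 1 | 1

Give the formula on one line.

  ~e = 10101010101010101010101010101010
  (a | ~e) = 10101010101010101111111111111111
  ((a | ~e) | b) = 10101010111111111111111111111111
  (((a | ~e) | b) & e) = 00000000010101010101010101010101
  ~a = 11111111111111110000000000000000
  (b & ~a) = 00000000111111110000000000000000
  ((((a | ~e) | b) & e) | (b & ~a)) = 00000000111111110101010101010101

((((a | ~e) | b) & e) | (b & ~a))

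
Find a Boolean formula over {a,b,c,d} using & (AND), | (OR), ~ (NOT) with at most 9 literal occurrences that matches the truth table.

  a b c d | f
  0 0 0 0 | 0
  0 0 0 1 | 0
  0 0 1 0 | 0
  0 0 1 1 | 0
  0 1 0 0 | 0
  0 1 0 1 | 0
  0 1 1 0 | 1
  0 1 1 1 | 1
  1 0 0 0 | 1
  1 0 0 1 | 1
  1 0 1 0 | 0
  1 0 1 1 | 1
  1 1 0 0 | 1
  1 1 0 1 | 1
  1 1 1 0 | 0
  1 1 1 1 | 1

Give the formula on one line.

  ~c = 1100110011001100
  (a & ~c) = 0000000011001100
  ~a = 1111111100000000
  (~a & c) = 0011001100000000
  (c | a) = 0011001111111111
  (d & (c | a)) = 0001000101010101
  ((~a & c) | (d & (c | a))) = 0011001101010101
  (b | a) = 0000111111111111
  (((~a & c) | (d & (c | a))) & (b | a)) = 0000001101010101
  ((a & ~c) | (((~a & c) | (d & (c | a))) & (b | a))) = 0000001111011101

((a & ~c) | (((~a & c) | (d & (c | a))) & (b | a)))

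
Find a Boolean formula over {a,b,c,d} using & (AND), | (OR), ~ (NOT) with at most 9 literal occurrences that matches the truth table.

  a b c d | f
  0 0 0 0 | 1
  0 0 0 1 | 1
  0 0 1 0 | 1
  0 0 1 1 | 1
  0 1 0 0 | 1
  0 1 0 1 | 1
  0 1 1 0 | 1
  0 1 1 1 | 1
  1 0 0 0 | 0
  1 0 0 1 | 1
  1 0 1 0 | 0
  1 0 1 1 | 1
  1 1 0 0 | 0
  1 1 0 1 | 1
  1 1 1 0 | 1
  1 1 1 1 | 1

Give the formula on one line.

  (b | a) = 0000111111111111
  (d & (b | a)) = 0000010101010101
  (b & c) = 0000001100000011
  ((d & (b | a)) | (b & c)) = 0000011101010111
  (c & b) = 0000001100000011
  ~a = 1111111100000000
  ((c & b) | ~a) = 1111111100000011
  (((d & (b | a)) | (b & c)) | ((c & b) | ~a)) = 1111111101010111

(((d & (b | a)) | (b & c)) | ((c & b) | ~a))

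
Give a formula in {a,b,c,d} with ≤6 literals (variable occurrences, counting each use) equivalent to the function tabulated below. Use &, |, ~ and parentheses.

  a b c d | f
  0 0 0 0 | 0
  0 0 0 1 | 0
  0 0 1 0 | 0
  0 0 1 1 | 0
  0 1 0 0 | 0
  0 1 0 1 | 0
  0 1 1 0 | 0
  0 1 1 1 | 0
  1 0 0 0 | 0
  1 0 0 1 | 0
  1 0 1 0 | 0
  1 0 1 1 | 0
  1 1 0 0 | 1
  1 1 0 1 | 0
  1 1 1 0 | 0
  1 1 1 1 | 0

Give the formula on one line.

(((a & ~c) & ~d) & (b | c))

  ~c = 1100110011001100
  (a & ~c) = 0000000011001100
  ~d = 1010101010101010
  ((a & ~c) & ~d) = 0000000010001000
  (b | c) = 0011111100111111
  (((a & ~c) & ~d) & (b | c)) = 0000000000001000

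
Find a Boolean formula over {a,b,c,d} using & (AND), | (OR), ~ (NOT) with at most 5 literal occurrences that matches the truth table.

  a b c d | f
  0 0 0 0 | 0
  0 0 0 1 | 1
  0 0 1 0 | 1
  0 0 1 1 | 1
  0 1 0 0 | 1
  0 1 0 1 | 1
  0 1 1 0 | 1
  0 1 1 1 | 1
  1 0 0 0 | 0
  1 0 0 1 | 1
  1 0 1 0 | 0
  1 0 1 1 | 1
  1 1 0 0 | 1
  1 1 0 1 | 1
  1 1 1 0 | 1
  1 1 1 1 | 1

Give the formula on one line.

((d | ((~b & c) & ~a)) | b)

  ~b = 1111000011110000
  (~b & c) = 0011000000110000
  ~a = 1111111100000000
  ((~b & c) & ~a) = 0011000000000000
  (d | ((~b & c) & ~a)) = 0111010101010101
  ((d | ((~b & c) & ~a)) | b) = 0111111101011111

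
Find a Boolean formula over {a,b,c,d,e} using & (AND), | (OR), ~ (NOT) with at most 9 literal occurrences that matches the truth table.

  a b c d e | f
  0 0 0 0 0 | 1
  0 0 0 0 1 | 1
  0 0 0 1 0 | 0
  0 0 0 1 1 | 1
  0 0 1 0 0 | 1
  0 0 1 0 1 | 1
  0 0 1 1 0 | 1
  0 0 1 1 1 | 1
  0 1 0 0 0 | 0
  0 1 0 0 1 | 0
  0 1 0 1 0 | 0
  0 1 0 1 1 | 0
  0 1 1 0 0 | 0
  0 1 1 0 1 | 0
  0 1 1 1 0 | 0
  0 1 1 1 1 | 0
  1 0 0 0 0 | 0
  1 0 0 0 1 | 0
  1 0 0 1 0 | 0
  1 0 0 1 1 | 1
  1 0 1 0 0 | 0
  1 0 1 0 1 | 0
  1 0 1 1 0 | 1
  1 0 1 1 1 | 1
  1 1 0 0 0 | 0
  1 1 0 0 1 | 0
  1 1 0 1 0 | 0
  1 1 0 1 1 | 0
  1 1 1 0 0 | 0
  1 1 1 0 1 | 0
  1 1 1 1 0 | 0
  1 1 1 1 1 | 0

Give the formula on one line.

(~b & (((c | e) & d) | (((c | a) | ~d) & ~a)))

  ~b = 11111111000000001111111100000000
  (c | e) = 01011111010111110101111101011111
  ((c | e) & d) = 00010011000100110001001100010011
  (c | a) = 00001111000011111111111111111111
  ~d = 11001100110011001100110011001100
  ((c | a) | ~d) = 11001111110011111111111111111111
  ~a = 11111111111111110000000000000000
  (((c | a) | ~d) & ~a) = 11001111110011110000000000000000
  (((c | e) & d) | (((c | a) | ~d) & ~a)) = 11011111110111110001001100010011
  (~b & (((c | e) & d) | (((c | a) | ~d) & ~a))) = 11011111000000000001001100000000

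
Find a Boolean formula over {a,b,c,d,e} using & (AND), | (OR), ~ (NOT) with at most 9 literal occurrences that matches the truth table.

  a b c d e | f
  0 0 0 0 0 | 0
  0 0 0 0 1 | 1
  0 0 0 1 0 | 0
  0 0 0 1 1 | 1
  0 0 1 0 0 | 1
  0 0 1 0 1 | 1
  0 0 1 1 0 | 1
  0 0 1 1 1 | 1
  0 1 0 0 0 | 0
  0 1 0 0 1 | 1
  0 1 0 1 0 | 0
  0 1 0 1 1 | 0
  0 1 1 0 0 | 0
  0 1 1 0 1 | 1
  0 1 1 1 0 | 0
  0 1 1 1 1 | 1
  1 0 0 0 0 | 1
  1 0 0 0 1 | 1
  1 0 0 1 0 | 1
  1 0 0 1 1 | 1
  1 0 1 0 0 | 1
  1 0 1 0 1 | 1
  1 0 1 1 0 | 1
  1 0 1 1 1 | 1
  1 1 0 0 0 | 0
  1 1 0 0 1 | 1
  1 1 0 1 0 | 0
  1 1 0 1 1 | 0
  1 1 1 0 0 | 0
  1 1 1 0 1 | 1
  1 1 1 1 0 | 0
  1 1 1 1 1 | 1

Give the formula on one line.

  (e | c) = 01011111010111110101111101011111
  (a | (e | c)) = 01011111010111111111111111111111
  ~b = 11111111000000001111111100000000
  (e & c) = 00000101000001010000010100000101
  ~d = 11001100110011001100110011001100
  (~d & e) = 01000100010001000100010001000100
  ((e & c) | (~d & e)) = 01000101010001010100010101000101
  (~b | ((e & c) | (~d & e))) = 11111111010001011111111101000101
  ((a | (e | c)) & (~b | ((e & c) | (~d & e)))) = 01011111010001011111111101000101

((a | (e | c)) & (~b | ((e & c) | (~d & e))))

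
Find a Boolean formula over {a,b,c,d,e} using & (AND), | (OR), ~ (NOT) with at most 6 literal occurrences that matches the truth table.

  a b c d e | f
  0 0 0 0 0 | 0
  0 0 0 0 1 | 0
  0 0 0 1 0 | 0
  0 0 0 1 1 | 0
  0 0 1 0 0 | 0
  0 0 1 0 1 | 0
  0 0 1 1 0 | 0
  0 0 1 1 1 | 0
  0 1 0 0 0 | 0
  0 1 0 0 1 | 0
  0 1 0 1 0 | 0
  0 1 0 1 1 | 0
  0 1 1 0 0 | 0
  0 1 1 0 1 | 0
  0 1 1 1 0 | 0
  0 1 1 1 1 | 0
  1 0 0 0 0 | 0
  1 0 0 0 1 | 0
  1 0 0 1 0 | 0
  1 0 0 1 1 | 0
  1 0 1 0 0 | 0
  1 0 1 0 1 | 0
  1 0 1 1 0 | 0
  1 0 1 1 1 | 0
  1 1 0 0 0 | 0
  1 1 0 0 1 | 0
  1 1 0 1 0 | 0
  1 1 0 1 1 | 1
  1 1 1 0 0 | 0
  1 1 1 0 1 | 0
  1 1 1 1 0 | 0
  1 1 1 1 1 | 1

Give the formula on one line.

((b & (e & a)) & d)

  (e & a) = 00000000000000000101010101010101
  (b & (e & a)) = 00000000000000000000000001010101
  ((b & (e & a)) & d) = 00000000000000000000000000010001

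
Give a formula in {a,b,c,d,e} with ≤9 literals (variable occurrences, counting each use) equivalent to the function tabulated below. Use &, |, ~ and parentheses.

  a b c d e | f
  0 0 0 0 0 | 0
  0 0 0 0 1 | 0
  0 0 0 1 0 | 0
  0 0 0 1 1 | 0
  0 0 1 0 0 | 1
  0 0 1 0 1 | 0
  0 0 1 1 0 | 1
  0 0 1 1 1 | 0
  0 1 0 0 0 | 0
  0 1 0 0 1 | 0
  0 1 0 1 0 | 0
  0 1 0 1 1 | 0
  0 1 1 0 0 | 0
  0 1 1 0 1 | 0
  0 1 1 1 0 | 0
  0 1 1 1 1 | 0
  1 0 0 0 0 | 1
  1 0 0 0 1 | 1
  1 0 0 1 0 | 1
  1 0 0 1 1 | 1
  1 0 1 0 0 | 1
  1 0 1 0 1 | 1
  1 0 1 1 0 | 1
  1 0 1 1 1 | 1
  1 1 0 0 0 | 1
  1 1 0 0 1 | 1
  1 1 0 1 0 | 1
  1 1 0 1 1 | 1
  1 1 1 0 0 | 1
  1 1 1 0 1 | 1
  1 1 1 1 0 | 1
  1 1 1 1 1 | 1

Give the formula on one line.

(((~b & (c | a)) & ((c & a) | ~e)) | a)

  ~b = 11111111000000001111111100000000
  (c | a) = 00001111000011111111111111111111
  (~b & (c | a)) = 00001111000000001111111100000000
  (c & a) = 00000000000000000000111100001111
  ~e = 10101010101010101010101010101010
  ((c & a) | ~e) = 10101010101010101010111110101111
  ((~b & (c | a)) & ((c & a) | ~e)) = 00001010000000001010111100000000
  (((~b & (c | a)) & ((c & a) | ~e)) | a) = 00001010000000001111111111111111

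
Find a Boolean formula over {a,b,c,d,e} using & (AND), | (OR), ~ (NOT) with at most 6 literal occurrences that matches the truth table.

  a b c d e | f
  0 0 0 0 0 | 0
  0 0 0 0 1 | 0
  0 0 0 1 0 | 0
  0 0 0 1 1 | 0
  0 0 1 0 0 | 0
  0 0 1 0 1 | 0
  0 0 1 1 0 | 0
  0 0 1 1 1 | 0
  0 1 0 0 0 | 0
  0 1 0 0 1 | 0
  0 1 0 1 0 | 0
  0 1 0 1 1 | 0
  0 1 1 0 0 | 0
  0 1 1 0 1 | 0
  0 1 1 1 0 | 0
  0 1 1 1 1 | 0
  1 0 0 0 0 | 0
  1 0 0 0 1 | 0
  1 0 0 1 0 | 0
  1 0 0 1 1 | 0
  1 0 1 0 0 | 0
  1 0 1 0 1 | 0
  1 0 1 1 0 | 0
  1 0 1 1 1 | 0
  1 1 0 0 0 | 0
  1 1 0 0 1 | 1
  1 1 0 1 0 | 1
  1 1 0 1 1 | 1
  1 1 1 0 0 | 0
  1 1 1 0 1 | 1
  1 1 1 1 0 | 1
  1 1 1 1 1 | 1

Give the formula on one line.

((e | d) & (a & (b | ~a)))

  (e | d) = 01110111011101110111011101110111
  ~a = 11111111111111110000000000000000
  (b | ~a) = 11111111111111110000000011111111
  (a & (b | ~a)) = 00000000000000000000000011111111
  ((e | d) & (a & (b | ~a))) = 00000000000000000000000001110111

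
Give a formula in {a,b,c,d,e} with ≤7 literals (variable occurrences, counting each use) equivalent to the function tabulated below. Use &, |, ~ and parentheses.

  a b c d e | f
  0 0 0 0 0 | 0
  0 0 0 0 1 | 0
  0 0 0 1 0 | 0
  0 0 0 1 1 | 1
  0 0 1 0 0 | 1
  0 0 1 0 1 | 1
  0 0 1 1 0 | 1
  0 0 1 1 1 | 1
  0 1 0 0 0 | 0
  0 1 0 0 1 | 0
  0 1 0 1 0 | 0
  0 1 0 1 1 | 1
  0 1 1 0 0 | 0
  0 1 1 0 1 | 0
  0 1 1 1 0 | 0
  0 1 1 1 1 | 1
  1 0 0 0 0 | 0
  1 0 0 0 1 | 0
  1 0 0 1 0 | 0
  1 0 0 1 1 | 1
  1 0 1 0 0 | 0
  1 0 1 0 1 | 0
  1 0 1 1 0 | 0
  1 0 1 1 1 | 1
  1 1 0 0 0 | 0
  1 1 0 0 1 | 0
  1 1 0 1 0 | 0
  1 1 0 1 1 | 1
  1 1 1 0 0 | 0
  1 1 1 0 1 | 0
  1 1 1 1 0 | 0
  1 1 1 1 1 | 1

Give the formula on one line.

  (d & e) = 00010001000100010001000100010001
  ~b = 11111111000000001111111100000000
  (c & ~b) = 00001111000000000000111100000000
  ~a = 11111111111111110000000000000000
  (c & ~a) = 00001111000011110000000000000000
  ((c & ~b) & (c & ~a)) = 00001111000000000000000000000000
  ((d & e) | ((c & ~b) & (c & ~a))) = 00011111000100010001000100010001

((d & e) | ((c & ~b) & (c & ~a)))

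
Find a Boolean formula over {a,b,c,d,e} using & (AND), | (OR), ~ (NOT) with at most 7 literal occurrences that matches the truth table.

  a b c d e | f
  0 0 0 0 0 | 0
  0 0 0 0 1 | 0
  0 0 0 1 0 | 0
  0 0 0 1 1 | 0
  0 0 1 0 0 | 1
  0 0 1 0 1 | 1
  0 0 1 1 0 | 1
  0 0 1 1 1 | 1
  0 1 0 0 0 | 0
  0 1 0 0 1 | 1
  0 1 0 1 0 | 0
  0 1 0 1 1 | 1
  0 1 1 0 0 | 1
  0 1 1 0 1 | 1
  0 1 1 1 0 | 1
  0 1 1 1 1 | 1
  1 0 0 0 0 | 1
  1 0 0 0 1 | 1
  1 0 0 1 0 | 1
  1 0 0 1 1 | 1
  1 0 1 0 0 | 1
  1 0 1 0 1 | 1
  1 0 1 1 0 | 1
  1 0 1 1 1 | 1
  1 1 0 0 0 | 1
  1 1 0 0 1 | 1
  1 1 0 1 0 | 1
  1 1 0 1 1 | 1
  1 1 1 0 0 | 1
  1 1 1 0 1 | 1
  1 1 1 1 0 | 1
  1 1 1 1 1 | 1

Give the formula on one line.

  (a | c) = 00001111000011111111111111111111
  ~a = 11111111111111110000000000000000
  (~a & e) = 01010101010101010000000000000000
  ((~a & e) & b) = 00000000010101010000000000000000
  ((a | c) | ((~a & e) & b)) = 00001111010111111111111111111111

((a | c) | ((~a & e) & b))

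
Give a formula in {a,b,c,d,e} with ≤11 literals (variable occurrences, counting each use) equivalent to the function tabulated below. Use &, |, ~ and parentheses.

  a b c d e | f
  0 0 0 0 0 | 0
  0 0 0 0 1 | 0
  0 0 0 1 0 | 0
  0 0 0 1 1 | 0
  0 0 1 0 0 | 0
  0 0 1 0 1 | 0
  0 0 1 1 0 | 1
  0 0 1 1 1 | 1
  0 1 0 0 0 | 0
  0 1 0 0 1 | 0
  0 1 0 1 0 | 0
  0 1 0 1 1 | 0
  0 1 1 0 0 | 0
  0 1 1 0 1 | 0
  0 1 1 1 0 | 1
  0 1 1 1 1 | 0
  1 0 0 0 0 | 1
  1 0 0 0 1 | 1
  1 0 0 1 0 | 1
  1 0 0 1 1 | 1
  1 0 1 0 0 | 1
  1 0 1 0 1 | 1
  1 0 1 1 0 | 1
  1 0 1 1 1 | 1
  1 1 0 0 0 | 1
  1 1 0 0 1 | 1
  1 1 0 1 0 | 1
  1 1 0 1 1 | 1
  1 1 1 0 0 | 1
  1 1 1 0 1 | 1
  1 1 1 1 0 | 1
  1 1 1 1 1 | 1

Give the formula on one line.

((((d & ~b) | a) | (~e & (d | a))) & (c | a))

  ~b = 11111111000000001111111100000000
  (d & ~b) = 00110011000000000011001100000000
  ((d & ~b) | a) = 00110011000000001111111111111111
  ~e = 10101010101010101010101010101010
  (d | a) = 00110011001100111111111111111111
  (~e & (d | a)) = 00100010001000101010101010101010
  (((d & ~b) | a) | (~e & (d | a))) = 00110011001000101111111111111111
  (c | a) = 00001111000011111111111111111111
  ((((d & ~b) | a) | (~e & (d | a))) & (c | a)) = 00000011000000101111111111111111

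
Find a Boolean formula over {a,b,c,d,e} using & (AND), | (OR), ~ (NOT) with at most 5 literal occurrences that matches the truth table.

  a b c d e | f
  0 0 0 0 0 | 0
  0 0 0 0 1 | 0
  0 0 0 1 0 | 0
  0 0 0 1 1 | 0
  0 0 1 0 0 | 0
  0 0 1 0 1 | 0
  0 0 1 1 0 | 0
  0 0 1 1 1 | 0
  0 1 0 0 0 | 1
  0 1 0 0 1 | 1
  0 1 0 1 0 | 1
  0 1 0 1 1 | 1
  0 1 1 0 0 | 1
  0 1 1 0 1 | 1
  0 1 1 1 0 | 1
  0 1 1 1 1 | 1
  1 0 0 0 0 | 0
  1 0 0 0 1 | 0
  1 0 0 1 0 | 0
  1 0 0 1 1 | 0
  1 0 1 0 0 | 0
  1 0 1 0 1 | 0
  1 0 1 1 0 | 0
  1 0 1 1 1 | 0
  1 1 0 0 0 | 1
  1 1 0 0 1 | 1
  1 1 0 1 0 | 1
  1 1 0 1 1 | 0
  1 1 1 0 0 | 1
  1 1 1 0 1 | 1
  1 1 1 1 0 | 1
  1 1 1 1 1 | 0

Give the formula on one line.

  ~d = 11001100110011001100110011001100
  ~e = 10101010101010101010101010101010
  ~b = 11111111000000001111111100000000
  (~e | ~b) = 11111111101010101111111110101010
  (~d | (~e | ~b)) = 11111111111011101111111111101110
  ~a = 11111111111111110000000000000000
  ((~d | (~e | ~b)) | ~a) = 11111111111111111111111111101110
  (((~d | (~e | ~b)) | ~a) & b) = 00000000111111110000000011101110

(((~d | (~e | ~b)) | ~a) & b)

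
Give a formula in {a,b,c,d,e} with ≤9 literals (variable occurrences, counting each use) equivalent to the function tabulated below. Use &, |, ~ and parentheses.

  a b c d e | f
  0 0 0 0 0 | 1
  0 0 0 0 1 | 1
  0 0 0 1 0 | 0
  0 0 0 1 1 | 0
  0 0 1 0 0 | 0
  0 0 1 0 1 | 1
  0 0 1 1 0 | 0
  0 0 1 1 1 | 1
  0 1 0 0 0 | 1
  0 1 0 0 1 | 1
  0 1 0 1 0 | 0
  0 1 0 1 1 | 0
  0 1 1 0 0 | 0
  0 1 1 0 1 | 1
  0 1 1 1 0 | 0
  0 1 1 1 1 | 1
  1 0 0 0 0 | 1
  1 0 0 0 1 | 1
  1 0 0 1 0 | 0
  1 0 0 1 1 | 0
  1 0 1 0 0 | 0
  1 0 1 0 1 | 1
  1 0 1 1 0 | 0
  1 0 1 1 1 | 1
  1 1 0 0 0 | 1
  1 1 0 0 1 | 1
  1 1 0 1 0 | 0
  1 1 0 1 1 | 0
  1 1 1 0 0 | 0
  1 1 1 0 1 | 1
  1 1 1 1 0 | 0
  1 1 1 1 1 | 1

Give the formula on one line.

((c | ~d) & (~c | (e & (b | c))))

  ~d = 11001100110011001100110011001100
  (c | ~d) = 11001111110011111100111111001111
  ~c = 11110000111100001111000011110000
  (b | c) = 00001111111111110000111111111111
  (e & (b | c)) = 00000101010101010000010101010101
  (~c | (e & (b | c))) = 11110101111101011111010111110101
  ((c | ~d) & (~c | (e & (b | c)))) = 11000101110001011100010111000101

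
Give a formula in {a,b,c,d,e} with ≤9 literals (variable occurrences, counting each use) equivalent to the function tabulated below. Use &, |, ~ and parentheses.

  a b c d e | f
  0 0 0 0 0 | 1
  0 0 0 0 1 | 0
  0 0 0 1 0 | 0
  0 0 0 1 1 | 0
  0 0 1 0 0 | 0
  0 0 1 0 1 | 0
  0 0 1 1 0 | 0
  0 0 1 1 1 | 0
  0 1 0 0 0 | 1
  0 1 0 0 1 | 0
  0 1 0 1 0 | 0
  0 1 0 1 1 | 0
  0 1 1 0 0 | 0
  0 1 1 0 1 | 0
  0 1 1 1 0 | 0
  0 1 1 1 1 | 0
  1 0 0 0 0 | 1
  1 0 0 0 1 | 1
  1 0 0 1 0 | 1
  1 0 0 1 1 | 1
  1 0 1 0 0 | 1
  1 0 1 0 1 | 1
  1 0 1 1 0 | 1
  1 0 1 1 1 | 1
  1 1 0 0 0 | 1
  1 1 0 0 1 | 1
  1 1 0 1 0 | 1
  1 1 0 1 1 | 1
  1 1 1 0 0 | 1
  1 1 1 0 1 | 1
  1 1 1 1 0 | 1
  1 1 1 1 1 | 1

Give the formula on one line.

  ~d = 11001100110011001100110011001100
  ~c = 11110000111100001111000011110000
  (~d & ~c) = 11000000110000001100000011000000
  ~e = 10101010101010101010101010101010
  (~e & ~d) = 10001000100010001000100010001000
  ((~d & ~c) & (~e & ~d)) = 10000000100000001000000010000000
  ~b = 11111111000000001111111100000000
  ~a = 11111111111111110000000000000000
  (~b | ~a) = 11111111111111111111111100000000
  (~e | ~b) = 11111111101010101111111110101010
  ((~b | ~a) & (~e | ~b)) = 11111111101010101111111100000000
  (((~d & ~c) & (~e & ~d)) & ((~b | ~a) & (~e | ~b))) = 10000000100000001000000000000000
  ((((~d & ~c) & (~e & ~d)) & ((~b | ~a) & (~e | ~b))) | a) = 10000000100000001111111111111111

((((~d & ~c) & (~e & ~d)) & ((~b | ~a) & (~e | ~b))) | a)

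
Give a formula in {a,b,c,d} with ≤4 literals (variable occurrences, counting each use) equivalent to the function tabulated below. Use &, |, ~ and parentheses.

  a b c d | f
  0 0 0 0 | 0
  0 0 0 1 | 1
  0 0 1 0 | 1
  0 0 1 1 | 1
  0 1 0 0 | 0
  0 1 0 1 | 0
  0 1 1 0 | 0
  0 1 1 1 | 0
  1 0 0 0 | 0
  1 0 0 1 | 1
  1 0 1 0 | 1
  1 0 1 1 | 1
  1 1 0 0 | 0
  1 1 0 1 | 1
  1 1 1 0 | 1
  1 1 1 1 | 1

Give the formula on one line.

  (c | d) = 0111011101110111
  ~b = 1111000011110000
  (~b | a) = 1111000011111111
  ((c | d) & (~b | a)) = 0111000001110111

((c | d) & (~b | a))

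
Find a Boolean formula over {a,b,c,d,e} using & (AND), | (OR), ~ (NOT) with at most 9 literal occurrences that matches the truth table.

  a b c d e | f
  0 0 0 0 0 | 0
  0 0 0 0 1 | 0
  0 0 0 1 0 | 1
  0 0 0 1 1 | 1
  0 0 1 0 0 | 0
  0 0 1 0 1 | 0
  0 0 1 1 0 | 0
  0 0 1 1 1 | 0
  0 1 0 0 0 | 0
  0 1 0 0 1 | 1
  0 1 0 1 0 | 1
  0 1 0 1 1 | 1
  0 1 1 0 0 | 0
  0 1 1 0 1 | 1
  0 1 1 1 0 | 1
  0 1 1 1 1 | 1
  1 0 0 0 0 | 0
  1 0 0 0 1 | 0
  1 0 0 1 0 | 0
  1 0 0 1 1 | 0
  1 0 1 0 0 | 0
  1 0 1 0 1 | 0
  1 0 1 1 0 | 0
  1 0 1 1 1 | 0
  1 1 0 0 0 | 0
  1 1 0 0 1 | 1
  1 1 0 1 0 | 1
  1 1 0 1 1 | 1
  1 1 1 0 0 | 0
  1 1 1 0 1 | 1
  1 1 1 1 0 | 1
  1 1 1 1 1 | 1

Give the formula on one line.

((((~c & d) & (~b & (c | d))) & ~a) | (b & (d | e)))

  ~c = 11110000111100001111000011110000
  (~c & d) = 00110000001100000011000000110000
  ~b = 11111111000000001111111100000000
  (c | d) = 00111111001111110011111100111111
  (~b & (c | d)) = 00111111000000000011111100000000
  ((~c & d) & (~b & (c | d))) = 00110000000000000011000000000000
  ~a = 11111111111111110000000000000000
  (((~c & d) & (~b & (c | d))) & ~a) = 00110000000000000000000000000000
  (d | e) = 01110111011101110111011101110111
  (b & (d | e)) = 00000000011101110000000001110111
  ((((~c & d) & (~b & (c | d))) & ~a) | (b & (d | e))) = 00110000011101110000000001110111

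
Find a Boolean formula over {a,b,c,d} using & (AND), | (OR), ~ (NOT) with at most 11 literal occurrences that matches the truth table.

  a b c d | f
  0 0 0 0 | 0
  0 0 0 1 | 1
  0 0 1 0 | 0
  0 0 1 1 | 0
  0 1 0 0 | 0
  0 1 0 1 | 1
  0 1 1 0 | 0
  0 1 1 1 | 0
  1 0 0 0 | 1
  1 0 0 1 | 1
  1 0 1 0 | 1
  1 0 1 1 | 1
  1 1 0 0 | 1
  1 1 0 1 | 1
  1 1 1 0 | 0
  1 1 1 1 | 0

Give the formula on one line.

((~c & (d | a)) | ((c | ~a) & ((b | a) & ~b)))

  ~c = 1100110011001100
  (d | a) = 0101010111111111
  (~c & (d | a)) = 0100010011001100
  ~a = 1111111100000000
  (c | ~a) = 1111111100110011
  (b | a) = 0000111111111111
  ~b = 1111000011110000
  ((b | a) & ~b) = 0000000011110000
  ((c | ~a) & ((b | a) & ~b)) = 0000000000110000
  ((~c & (d | a)) | ((c | ~a) & ((b | a) & ~b))) = 0100010011111100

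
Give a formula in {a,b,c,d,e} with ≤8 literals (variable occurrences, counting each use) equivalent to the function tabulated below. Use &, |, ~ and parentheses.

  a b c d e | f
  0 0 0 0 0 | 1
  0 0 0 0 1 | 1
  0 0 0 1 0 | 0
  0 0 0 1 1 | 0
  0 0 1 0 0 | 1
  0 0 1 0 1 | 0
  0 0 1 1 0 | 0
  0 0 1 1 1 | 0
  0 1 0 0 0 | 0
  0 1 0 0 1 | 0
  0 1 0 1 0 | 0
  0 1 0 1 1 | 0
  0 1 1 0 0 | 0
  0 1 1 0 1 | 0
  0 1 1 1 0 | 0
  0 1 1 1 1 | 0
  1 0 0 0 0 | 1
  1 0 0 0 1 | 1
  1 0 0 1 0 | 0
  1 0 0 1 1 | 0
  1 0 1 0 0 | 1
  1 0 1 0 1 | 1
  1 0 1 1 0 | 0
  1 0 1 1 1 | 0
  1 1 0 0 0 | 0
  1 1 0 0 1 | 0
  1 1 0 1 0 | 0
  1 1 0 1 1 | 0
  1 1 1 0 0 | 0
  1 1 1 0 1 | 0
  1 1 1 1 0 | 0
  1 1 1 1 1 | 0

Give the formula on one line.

  ~a = 11111111111111110000000000000000
  (d & ~a) = 00110011001100110000000000000000
  ~c = 11110000111100001111000011110000
  ((d & ~a) | ~c) = 11110011111100111111000011110000
  ~e = 10101010101010101010101010101010
  (a | ~e) = 10101010101010101111111111111111
  (((d & ~a) | ~c) | (a | ~e)) = 11111011111110111111111111111111
  ~b = 11111111000000001111111100000000
  ~d = 11001100110011001100110011001100
  (~b & ~d) = 11001100000000001100110000000000
  ((((d & ~a) | ~c) | (a | ~e)) & (~b & ~d)) = 11001000000000001100110000000000

((((d & ~a) | ~c) | (a | ~e)) & (~b & ~d))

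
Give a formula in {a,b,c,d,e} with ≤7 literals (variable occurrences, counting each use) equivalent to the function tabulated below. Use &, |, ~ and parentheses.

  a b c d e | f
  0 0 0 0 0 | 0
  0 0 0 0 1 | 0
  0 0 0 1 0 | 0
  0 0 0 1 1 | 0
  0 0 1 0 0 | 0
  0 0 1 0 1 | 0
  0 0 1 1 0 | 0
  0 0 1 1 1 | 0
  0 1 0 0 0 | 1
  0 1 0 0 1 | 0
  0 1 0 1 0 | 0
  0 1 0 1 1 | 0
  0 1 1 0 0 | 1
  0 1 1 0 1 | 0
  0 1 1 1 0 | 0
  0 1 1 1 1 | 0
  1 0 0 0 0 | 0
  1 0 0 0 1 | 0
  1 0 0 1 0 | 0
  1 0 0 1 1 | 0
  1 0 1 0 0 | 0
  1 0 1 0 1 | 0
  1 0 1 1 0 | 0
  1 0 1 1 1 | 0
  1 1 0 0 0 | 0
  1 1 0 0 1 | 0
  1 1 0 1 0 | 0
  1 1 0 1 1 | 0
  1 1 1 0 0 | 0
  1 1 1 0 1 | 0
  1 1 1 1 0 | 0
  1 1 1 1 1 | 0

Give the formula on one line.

((b & (~a & (~c | ~d))) & (~e & ~d))

  ~a = 11111111111111110000000000000000
  ~c = 11110000111100001111000011110000
  ~d = 11001100110011001100110011001100
  (~c | ~d) = 11111100111111001111110011111100
  (~a & (~c | ~d)) = 11111100111111000000000000000000
  (b & (~a & (~c | ~d))) = 00000000111111000000000000000000
  ~e = 10101010101010101010101010101010
  (~e & ~d) = 10001000100010001000100010001000
  ((b & (~a & (~c | ~d))) & (~e & ~d)) = 00000000100010000000000000000000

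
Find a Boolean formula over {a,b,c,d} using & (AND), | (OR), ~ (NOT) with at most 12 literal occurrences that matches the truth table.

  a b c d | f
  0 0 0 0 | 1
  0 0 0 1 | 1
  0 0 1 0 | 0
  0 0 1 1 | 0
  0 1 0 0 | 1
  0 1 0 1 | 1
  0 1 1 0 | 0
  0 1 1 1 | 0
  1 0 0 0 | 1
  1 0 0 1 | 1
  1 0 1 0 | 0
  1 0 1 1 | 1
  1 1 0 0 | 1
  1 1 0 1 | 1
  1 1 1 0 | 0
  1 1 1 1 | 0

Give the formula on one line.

  ~c = 1100110011001100
  ~b = 1111000011110000
  (~b & a) = 0000000011110000
  ~d = 1010101010101010
  (c | ~d) = 1011101110111011
  (d | b) = 0101111101011111
  ((c | ~d) & (d | b)) = 0001101100011011
  (((c | ~d) & (d | b)) | d) = 0101111101011111
  ((((c | ~d) & (d | b)) | d) | ~c) = 1101111111011111
  ((~b & a) & ((((c | ~d) & (d | b)) | d) | ~c)) = 0000000011010000
  (~c | ((~b & a) & ((((c | ~d) & (d | b)) | d) | ~c))) = 1100110011011100

(~c | ((~b & a) & ((((c | ~d) & (d | b)) | d) | ~c)))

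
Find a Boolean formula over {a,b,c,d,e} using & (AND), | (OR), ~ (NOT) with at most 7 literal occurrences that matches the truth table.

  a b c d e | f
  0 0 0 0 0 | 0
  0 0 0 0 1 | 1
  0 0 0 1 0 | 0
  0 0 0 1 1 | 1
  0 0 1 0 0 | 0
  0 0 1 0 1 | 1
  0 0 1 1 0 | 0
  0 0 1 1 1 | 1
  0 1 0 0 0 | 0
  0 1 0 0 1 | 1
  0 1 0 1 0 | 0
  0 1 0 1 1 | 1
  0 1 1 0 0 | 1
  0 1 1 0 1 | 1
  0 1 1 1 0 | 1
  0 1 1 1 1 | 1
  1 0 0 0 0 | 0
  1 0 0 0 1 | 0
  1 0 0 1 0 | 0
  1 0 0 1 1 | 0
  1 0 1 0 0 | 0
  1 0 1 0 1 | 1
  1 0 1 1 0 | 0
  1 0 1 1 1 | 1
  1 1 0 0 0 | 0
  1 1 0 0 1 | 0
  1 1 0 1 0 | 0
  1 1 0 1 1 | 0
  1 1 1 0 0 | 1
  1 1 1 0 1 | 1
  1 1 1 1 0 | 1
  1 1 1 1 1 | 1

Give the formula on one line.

  ~a = 11111111111111110000000000000000
  ~c = 11110000111100001111000011110000
  (~a & ~c) = 11110000111100000000000000000000
  (c | (~a & ~c)) = 11111111111111110000111100001111
  (b & c) = 00000000000011110000000000001111
  ((b & c) | e) = 01010101010111110101010101011111
  ((c | (~a & ~c)) & ((b & c) | e)) = 01010101010111110000010100001111

((c | (~a & ~c)) & ((b & c) | e))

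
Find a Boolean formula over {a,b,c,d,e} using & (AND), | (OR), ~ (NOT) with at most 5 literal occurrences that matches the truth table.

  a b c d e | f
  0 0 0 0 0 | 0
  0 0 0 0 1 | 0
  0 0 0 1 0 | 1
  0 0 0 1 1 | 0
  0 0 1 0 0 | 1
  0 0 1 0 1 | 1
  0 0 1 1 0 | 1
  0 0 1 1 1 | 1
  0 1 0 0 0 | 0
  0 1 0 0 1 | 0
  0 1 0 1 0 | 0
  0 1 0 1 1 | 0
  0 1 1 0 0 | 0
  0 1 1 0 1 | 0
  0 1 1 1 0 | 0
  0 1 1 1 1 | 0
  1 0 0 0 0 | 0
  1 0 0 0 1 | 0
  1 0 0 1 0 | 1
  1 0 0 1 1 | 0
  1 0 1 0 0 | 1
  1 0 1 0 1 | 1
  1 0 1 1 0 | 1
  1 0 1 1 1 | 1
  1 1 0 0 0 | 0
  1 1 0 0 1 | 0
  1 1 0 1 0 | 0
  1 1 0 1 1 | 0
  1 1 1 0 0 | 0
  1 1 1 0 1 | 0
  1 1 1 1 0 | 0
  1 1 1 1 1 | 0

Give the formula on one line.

  ~e = 10101010101010101010101010101010
  (~e & d) = 00100010001000100010001000100010
  (c | (~e & d)) = 00101111001011110010111100101111
  ~b = 11111111000000001111111100000000
  ((c | (~e & d)) & ~b) = 00101111000000000010111100000000

((c | (~e & d)) & ~b)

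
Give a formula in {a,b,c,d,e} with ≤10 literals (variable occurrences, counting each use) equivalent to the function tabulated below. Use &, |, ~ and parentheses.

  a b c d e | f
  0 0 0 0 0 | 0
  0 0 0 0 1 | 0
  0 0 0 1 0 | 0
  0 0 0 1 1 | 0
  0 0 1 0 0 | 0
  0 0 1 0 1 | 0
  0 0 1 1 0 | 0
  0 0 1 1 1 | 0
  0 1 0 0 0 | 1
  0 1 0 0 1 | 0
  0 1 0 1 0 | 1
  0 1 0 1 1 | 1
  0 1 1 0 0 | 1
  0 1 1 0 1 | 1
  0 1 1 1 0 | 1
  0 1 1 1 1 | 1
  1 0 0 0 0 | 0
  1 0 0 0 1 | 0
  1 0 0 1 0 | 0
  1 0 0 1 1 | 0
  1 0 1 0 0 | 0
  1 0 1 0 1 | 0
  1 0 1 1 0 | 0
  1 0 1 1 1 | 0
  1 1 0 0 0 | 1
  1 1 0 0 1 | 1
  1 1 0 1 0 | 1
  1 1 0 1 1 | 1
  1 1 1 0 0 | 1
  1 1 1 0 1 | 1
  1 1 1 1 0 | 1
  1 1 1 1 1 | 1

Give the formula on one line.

  ~e = 10101010101010101010101010101010
  (d | ~e) = 10111011101110111011101110111011
  ~c = 11110000111100001111000011110000
  (~c | b) = 11110000111111111111000011111111
  ((~c | b) & a) = 00000000000000001111000011111111
  ((d | ~e) | ((~c | b) & a)) = 10111011101110111111101111111111
  (c | ((d | ~e) | ((~c | b) & a))) = 10111111101111111111111111111111
  ((c | ((d | ~e) | ((~c | b) & a))) & b) = 00000000101111110000000011111111

((c | ((d | ~e) | ((~c | b) & a))) & b)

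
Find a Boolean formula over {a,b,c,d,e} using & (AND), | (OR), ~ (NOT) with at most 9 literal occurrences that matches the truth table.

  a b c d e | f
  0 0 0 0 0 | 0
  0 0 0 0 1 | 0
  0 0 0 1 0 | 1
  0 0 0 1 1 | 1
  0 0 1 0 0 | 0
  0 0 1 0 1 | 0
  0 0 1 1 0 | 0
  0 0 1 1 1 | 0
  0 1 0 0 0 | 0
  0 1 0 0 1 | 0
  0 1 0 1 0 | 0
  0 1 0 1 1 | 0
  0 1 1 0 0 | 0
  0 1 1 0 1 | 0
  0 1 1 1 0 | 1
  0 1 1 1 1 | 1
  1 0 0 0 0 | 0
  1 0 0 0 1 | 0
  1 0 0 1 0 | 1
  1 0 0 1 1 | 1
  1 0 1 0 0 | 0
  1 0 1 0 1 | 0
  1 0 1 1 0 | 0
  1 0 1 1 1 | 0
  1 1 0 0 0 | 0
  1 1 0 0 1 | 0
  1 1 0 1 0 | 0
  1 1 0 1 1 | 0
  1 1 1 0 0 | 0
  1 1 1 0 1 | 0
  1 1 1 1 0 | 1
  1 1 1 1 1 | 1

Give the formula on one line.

(((~c | b) & (c | ~b)) & (((e | ~a) | (c | ~b)) & d))

  ~c = 11110000111100001111000011110000
  (~c | b) = 11110000111111111111000011111111
  ~b = 11111111000000001111111100000000
  (c | ~b) = 11111111000011111111111100001111
  ((~c | b) & (c | ~b)) = 11110000000011111111000000001111
  ~a = 11111111111111110000000000000000
  (e | ~a) = 11111111111111110101010101010101
  ((e | ~a) | (c | ~b)) = 11111111111111111111111101011111
  (((e | ~a) | (c | ~b)) & d) = 00110011001100110011001100010011
  (((~c | b) & (c | ~b)) & (((e | ~a) | (c | ~b)) & d)) = 00110000000000110011000000000011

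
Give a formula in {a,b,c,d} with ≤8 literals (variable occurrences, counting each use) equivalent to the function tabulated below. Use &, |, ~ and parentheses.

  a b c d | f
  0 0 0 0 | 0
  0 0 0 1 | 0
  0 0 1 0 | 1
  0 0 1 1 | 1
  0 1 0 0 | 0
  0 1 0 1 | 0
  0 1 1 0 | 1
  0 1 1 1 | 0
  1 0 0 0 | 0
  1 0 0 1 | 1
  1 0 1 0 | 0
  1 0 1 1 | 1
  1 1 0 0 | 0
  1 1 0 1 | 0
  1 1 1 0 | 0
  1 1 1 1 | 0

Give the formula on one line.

(((d & ~b) | ~d) & ((c | a) & (~a | d)))

  ~b = 1111000011110000
  (d & ~b) = 0101000001010000
  ~d = 1010101010101010
  ((d & ~b) | ~d) = 1111101011111010
  (c | a) = 0011001111111111
  ~a = 1111111100000000
  (~a | d) = 1111111101010101
  ((c | a) & (~a | d)) = 0011001101010101
  (((d & ~b) | ~d) & ((c | a) & (~a | d))) = 0011001001010000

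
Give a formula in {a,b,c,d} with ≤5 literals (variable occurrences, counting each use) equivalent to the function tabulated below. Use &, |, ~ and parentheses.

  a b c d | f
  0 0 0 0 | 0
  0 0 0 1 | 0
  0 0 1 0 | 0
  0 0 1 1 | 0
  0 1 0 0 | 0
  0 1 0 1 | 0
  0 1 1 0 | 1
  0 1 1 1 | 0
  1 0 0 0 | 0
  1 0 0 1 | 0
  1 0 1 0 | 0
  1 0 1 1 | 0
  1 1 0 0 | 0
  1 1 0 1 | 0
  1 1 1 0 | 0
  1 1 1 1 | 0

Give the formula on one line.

  ~d = 1010101010101010
  (~d & b) = 0000101000001010
  ~a = 1111111100000000
  (~a & c) = 0011001100000000
  ((~d & b) & (~a & c)) = 0000001000000000

((~d & b) & (~a & c))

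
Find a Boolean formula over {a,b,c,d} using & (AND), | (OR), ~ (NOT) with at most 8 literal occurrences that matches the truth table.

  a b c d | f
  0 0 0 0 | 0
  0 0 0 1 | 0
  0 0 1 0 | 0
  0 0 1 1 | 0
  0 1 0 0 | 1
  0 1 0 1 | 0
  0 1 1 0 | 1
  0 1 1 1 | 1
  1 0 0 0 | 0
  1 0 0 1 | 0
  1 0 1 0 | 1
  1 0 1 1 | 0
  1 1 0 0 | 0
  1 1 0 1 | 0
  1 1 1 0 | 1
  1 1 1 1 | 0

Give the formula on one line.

  ~a = 1111111100000000
  ~d = 1010101010101010
  (~a | ~d) = 1111111110101010
  (a | b) = 0000111111111111
  ((~a | ~d) & (a | b)) = 0000111110101010
  (~d | c) = 1011101110111011
  (~a & (~d | c)) = 1011101100000000
  ((~a & (~d | c)) | c) = 1011101100110011
  (((~a | ~d) & (a | b)) & ((~a & (~d | c)) | c)) = 0000101100100010

(((~a | ~d) & (a | b)) & ((~a & (~d | c)) | c))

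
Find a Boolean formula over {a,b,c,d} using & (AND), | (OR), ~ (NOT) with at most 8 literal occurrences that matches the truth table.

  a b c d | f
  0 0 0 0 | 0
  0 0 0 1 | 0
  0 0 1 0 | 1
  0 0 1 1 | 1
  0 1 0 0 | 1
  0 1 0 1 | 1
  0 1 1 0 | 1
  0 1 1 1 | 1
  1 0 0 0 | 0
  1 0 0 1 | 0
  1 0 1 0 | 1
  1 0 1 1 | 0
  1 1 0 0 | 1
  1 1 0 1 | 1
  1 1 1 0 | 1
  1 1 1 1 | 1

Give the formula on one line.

  ~a = 1111111100000000
  (c & ~a) = 0011001100000000
  (d & ~a) = 0101010100000000
  ((c & ~a) & (d & ~a)) = 0001000100000000
  ~d = 1010101010101010
  (c & ~d) = 0010001000100010
  ((c & ~d) | b) = 0010111100101111
  (((c & ~a) & (d & ~a)) | ((c & ~d) | b)) = 0011111100101111

(((c & ~a) & (d & ~a)) | ((c & ~d) | b))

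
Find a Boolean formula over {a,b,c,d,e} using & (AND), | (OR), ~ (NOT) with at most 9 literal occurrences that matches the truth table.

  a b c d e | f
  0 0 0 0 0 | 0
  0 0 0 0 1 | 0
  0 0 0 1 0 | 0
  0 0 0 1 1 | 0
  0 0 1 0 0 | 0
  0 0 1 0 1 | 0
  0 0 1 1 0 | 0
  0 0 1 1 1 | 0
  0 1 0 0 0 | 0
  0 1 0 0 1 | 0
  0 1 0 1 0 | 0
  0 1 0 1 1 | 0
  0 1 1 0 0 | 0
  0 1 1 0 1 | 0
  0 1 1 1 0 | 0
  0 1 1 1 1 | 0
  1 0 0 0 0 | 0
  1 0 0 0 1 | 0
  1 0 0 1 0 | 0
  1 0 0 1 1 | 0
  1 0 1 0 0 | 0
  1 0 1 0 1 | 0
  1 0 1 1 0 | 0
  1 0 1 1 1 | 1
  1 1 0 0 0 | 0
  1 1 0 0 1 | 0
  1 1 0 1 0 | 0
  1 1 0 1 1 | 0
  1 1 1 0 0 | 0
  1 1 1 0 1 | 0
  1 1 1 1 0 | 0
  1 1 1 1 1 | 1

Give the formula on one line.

((d & ((c | (~d & b)) & e)) & (e & a))

  ~d = 11001100110011001100110011001100
  (~d & b) = 00000000110011000000000011001100
  (c | (~d & b)) = 00001111110011110000111111001111
  ((c | (~d & b)) & e) = 00000101010001010000010101000101
  (d & ((c | (~d & b)) & e)) = 00000001000000010000000100000001
  (e & a) = 00000000000000000101010101010101
  ((d & ((c | (~d & b)) & e)) & (e & a)) = 00000000000000000000000100000001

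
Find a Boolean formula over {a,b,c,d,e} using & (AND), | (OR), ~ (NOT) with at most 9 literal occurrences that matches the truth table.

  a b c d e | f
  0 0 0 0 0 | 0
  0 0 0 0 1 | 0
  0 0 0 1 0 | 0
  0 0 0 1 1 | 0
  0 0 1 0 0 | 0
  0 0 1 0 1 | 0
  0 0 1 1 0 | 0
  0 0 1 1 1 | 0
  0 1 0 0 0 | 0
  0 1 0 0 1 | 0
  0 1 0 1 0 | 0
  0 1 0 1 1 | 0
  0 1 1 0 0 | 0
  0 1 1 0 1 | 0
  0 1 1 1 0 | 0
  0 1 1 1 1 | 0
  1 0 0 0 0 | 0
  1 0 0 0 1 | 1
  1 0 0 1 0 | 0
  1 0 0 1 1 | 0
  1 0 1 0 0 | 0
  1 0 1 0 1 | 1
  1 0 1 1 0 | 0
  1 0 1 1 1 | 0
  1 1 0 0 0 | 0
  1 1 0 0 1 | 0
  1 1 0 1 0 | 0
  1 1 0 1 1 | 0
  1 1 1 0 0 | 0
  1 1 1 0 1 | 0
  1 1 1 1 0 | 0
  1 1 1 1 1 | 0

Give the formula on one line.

(((~b & ~d) & a) & (d | (~d & e)))

  ~b = 11111111000000001111111100000000
  ~d = 11001100110011001100110011001100
  (~b & ~d) = 11001100000000001100110000000000
  ((~b & ~d) & a) = 00000000000000001100110000000000
  (~d & e) = 01000100010001000100010001000100
  (d | (~d & e)) = 01110111011101110111011101110111
  (((~b & ~d) & a) & (d | (~d & e))) = 00000000000000000100010000000000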